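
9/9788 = 9/9788=0.00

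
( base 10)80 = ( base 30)2K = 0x50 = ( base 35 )2A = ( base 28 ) 2O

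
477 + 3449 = 3926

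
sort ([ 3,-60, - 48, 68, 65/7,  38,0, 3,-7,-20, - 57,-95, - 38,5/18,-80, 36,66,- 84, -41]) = [-95 ,-84, - 80, - 60, - 57, - 48, -41, - 38,-20,- 7, 0,5/18,  3,3,65/7, 36,38,66, 68 ] 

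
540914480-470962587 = 69951893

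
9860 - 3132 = 6728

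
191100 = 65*2940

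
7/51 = 7/51 = 0.14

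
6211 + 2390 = 8601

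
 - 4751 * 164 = -779164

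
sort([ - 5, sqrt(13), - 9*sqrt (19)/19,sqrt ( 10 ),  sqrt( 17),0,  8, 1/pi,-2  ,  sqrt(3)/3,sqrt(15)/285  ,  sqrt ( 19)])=[ - 5,-9*sqrt( 19) /19,-2,0,sqrt( 15 ) /285,1/pi,sqrt(3)/3, sqrt ( 10 ),sqrt(13),sqrt( 17 ) , sqrt( 19 ), 8] 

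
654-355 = 299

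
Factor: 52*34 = 1768 = 2^3*13^1*17^1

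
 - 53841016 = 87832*( - 613) 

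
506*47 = 23782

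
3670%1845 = 1825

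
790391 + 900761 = 1691152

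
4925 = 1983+2942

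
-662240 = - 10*66224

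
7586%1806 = 362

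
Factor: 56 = 2^3*7^1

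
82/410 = 1/5 = 0.20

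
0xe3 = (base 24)9b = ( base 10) 227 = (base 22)a7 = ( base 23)9K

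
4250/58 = 2125/29 = 73.28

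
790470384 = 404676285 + 385794099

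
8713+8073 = 16786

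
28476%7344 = 6444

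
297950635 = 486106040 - 188155405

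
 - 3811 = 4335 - 8146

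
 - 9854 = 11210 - 21064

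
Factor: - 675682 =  - 2^1*7^1*  17^2*167^1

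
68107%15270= 7027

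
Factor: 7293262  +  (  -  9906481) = - 3^1*7^2 * 29^1*613^1 =- 2613219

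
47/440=47/440 = 0.11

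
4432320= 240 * 18468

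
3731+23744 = 27475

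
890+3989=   4879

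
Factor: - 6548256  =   - 2^5*3^3* 11^1 * 13^1 * 53^1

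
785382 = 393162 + 392220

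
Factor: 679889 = 7^1 *97127^1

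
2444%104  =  52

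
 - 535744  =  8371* (-64)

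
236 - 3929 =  - 3693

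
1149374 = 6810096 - 5660722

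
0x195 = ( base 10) 405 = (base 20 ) 105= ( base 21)J6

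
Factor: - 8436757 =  - 7^1*1205251^1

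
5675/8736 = 5675/8736 = 0.65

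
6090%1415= 430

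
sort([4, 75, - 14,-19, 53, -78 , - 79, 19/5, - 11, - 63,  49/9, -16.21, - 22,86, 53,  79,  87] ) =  [ - 79,  -  78,-63, -22,-19,-16.21,-14,-11,  19/5, 4, 49/9,53, 53,75, 79, 86, 87 ]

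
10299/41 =10299/41  =  251.20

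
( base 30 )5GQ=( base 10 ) 5006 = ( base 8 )11616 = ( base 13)2381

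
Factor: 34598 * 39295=1359528410= 2^1*5^1*29^1*271^1 * 17299^1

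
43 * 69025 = 2968075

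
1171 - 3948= -2777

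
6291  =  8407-2116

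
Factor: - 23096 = -2^3*2887^1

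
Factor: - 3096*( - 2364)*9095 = 66565795680 = 2^5*3^3*5^1*17^1*43^1*107^1*197^1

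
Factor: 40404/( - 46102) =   -  2^1*3^1*13^1 * 89^ (-1) = - 78/89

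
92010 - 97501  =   - 5491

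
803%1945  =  803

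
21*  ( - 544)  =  -11424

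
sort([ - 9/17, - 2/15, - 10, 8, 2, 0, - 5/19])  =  [ - 10,-9/17, - 5/19, - 2/15, 0, 2, 8]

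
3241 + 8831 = 12072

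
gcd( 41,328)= 41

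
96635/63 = 13805/9 = 1533.89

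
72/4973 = 72/4973 = 0.01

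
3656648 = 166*22028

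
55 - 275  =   -220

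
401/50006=401/50006 = 0.01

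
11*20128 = 221408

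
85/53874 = 85/53874 = 0.00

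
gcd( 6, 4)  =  2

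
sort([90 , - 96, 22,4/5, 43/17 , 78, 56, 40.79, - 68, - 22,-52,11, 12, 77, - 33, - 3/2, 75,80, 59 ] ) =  [ - 96, -68, - 52 , - 33, -22,-3/2, 4/5,43/17,  11, 12,22,40.79,56,  59,  75,77,  78,  80, 90]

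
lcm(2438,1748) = 92644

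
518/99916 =259/49958 = 0.01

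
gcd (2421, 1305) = 9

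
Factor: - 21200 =  -  2^4  *5^2*53^1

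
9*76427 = 687843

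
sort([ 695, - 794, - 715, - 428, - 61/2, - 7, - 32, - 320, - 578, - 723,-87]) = [ - 794, - 723,- 715, - 578, - 428 , - 320, - 87,- 32, -61/2, - 7,695]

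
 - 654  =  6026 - 6680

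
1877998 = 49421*38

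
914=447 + 467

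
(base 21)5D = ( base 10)118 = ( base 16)76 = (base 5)433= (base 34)3g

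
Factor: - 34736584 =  - 2^3*1523^1  *  2851^1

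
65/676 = 5/52 = 0.10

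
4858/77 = 694/11  =  63.09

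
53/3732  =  53/3732  =  0.01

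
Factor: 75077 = 193^1 *389^1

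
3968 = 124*32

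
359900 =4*89975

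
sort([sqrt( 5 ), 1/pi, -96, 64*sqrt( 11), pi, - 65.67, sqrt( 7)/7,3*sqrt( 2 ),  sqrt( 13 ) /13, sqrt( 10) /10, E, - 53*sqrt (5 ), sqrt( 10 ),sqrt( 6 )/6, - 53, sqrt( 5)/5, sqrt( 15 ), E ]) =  [ -53*sqrt( 5), - 96, - 65.67, - 53, sqrt(13 )/13,  sqrt ( 10 )/10, 1/pi, sqrt( 7 ) /7, sqrt( 6)/6, sqrt(5) /5,sqrt( 5),  E,E,pi,  sqrt( 10),sqrt( 15 ), 3*sqrt(2 ), 64*sqrt(11 )]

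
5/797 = 5/797=0.01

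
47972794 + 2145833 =50118627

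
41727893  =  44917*929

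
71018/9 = 7890 + 8/9 = 7890.89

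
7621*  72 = 548712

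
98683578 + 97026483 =195710061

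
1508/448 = 3 + 41/112=3.37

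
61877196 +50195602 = 112072798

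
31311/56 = 559 + 1/8 =559.12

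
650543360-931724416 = -281181056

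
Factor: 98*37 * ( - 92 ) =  - 333592  =  - 2^3*7^2*23^1 *37^1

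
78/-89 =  -1 + 11/89 = -0.88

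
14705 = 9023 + 5682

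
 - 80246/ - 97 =80246/97 = 827.28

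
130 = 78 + 52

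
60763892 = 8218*7394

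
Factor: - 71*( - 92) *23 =150236 = 2^2*23^2*71^1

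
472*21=9912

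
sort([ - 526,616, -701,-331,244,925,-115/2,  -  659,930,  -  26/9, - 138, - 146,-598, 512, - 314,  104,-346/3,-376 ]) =[ - 701,- 659,  -  598,-526 , - 376, - 331, - 314,-146,-138, -346/3,-115/2,- 26/9,104,244,512 , 616, 925,930 ] 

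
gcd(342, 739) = 1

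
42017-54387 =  - 12370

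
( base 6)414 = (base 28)5e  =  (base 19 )82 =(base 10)154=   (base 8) 232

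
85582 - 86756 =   -  1174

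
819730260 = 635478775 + 184251485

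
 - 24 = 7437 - 7461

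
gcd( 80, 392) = 8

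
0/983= 0 = 0.00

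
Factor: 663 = 3^1*13^1*17^1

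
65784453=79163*831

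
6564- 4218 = 2346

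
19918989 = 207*96227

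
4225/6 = 4225/6 = 704.17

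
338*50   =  16900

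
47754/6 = 7959 = 7959.00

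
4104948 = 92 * 44619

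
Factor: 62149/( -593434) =- 2^( - 1) * 19^1  *  41^( - 1 ) *3271^1* 7237^(-1 ) 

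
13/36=13/36=0.36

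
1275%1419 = 1275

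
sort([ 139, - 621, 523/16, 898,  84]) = [ - 621, 523/16, 84, 139,898 ] 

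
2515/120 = 20 + 23/24 = 20.96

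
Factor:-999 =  - 3^3*37^1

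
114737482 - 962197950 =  - 847460468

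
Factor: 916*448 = 2^8*7^1*229^1 = 410368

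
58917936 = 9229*6384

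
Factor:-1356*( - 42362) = 2^3 * 3^1*59^1*113^1*359^1 = 57442872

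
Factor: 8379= 3^2*7^2*19^1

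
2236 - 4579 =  - 2343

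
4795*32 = 153440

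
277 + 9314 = 9591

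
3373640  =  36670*92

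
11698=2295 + 9403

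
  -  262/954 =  - 131/477 = -0.27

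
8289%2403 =1080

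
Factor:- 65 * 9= -585 = - 3^2*5^1*13^1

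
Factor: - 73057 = - 43^1 * 1699^1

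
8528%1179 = 275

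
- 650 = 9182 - 9832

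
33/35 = 33/35 = 0.94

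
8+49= 57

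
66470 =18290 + 48180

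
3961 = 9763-5802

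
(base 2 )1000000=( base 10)64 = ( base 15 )44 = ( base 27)2a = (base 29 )26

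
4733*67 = 317111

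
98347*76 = 7474372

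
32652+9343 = 41995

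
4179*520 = 2173080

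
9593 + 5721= 15314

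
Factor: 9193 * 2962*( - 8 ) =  - 217837328 = - 2^4 * 29^1 * 317^1*1481^1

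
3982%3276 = 706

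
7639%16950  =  7639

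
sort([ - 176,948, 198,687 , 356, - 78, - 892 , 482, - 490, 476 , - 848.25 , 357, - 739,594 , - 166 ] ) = [ - 892,-848.25, - 739, - 490, - 176,- 166, - 78, 198, 356, 357, 476  ,  482,594,687,948 ]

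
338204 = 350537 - 12333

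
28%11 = 6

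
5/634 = 5/634 = 0.01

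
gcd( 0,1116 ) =1116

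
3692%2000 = 1692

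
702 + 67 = 769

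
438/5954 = 219/2977  =  0.07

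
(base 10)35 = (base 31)14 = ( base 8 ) 43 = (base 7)50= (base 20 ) 1f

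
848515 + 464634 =1313149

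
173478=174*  997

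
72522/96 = 755  +  7/16 = 755.44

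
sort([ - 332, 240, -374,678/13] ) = [ - 374,- 332,678/13, 240] 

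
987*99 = 97713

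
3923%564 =539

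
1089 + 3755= 4844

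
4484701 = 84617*53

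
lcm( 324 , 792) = 7128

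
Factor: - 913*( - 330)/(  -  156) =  - 2^( - 1)*5^1*11^2 * 13^( - 1)*83^1 = -  50215/26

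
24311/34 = 715 +1/34 = 715.03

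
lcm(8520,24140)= 144840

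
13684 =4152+9532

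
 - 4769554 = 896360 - 5665914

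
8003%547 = 345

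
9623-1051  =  8572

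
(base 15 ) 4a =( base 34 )22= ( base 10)70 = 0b1000110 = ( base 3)2121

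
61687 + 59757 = 121444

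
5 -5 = 0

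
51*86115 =4391865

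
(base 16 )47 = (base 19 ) 3e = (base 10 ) 71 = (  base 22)35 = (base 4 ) 1013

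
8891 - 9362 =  - 471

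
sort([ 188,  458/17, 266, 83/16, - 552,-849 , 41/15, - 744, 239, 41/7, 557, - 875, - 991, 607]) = [ - 991,-875, - 849, - 744, - 552,41/15,83/16, 41/7, 458/17, 188, 239, 266 , 557,607] 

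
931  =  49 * 19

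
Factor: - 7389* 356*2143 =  - 5637127212 = - 2^2*3^2*89^1*821^1*2143^1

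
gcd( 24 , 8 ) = 8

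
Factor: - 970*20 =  -19400 =-2^3*5^2*97^1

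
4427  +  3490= 7917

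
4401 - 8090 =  - 3689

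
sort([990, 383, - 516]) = [ - 516,  383, 990]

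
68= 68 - 0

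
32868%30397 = 2471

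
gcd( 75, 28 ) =1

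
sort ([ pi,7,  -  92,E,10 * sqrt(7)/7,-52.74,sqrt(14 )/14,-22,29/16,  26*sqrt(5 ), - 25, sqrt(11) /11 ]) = [ - 92, - 52.74,  -  25, - 22,sqrt (14 ) /14,sqrt(11) /11, 29/16,E, pi,10*sqrt(7)/7,7 , 26*sqrt(5)]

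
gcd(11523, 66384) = 3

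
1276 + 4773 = 6049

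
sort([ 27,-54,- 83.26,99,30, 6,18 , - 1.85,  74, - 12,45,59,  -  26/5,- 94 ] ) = [ - 94, - 83.26, - 54, -12, - 26/5,-1.85, 6,18,27, 30, 45, 59,74,99 ]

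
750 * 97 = 72750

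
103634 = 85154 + 18480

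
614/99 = 614/99 = 6.20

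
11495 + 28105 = 39600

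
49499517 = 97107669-47608152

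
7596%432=252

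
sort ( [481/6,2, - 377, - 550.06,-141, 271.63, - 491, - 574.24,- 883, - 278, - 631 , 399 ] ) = [ - 883 , - 631, - 574.24, - 550.06,- 491 , - 377,-278, - 141, 2,481/6,  271.63,399 ] 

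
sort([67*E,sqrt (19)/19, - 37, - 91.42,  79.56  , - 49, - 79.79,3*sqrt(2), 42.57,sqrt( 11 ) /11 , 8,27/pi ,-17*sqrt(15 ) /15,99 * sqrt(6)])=[ - 91.42, - 79.79, - 49 , - 37 , -17 *sqrt(15) /15, sqrt(19)/19 , sqrt(11 )/11,3*sqrt(2 ),8,  27/pi,42.57, 79.56,67 * E,99*sqrt(6 )]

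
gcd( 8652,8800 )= 4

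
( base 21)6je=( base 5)44214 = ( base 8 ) 5763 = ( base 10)3059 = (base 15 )D8E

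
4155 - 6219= - 2064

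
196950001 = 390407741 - 193457740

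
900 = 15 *60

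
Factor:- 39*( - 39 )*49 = 3^2*7^2*13^2 = 74529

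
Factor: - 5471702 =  - 2^1*1223^1*2237^1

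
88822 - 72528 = 16294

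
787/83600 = 787/83600 = 0.01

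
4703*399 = 1876497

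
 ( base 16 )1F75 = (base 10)8053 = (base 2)1111101110101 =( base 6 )101141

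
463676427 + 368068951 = 831745378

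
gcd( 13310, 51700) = 110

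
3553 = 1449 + 2104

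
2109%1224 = 885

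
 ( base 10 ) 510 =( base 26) jg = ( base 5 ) 4020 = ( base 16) 1FE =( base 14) 286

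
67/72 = 67/72 = 0.93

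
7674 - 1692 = 5982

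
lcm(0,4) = 0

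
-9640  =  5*(-1928)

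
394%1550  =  394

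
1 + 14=15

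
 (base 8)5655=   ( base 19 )856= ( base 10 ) 2989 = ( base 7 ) 11500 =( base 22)63J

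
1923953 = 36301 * 53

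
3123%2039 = 1084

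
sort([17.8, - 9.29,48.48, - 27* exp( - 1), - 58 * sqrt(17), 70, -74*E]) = [ -58*  sqrt(17),  -  74*E, - 27 * exp( - 1 ), - 9.29, 17.8, 48.48,70]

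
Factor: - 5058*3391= -2^1*3^2*281^1*3391^1 = - 17151678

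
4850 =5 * 970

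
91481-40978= 50503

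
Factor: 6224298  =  2^1*3^1*251^1*4133^1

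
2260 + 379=2639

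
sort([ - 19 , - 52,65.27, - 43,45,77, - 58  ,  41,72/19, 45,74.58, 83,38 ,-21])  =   [ - 58, - 52, - 43,-21, - 19, 72/19,38,41,45, 45, 65.27,74.58, 77 , 83]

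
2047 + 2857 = 4904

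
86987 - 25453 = 61534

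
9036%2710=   906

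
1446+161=1607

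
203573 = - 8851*( - 23 )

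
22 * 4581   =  100782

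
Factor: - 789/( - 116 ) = 2^ ( - 2)*3^1*29^( - 1)*263^1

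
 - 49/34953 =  -1 + 34904/34953 = -0.00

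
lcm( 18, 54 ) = 54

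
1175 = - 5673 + 6848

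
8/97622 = 4/48811 = 0.00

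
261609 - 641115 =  - 379506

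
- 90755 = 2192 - 92947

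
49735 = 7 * 7105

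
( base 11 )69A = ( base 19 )25i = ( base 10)835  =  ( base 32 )q3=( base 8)1503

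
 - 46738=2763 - 49501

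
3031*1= 3031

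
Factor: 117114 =2^1*3^1*131^1 * 149^1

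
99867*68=6790956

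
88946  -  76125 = 12821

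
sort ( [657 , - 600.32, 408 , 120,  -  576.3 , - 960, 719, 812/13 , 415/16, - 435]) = [-960,-600.32, - 576.3, - 435,  415/16, 812/13,120, 408, 657, 719 ]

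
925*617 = 570725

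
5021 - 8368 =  - 3347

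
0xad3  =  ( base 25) 4al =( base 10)2771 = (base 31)2rc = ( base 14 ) 101d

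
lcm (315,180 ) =1260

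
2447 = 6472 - 4025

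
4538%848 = 298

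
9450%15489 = 9450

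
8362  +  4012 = 12374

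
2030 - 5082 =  -3052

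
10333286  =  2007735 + 8325551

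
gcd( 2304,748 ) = 4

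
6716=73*92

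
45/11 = 45/11  =  4.09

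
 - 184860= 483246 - 668106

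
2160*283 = 611280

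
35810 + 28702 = 64512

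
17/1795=17/1795=0.01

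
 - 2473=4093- 6566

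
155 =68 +87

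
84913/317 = 84913/317=267.86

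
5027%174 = 155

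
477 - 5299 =-4822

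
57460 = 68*845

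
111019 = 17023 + 93996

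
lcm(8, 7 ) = 56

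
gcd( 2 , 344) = 2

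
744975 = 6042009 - 5297034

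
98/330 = 49/165 = 0.30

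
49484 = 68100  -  18616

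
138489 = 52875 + 85614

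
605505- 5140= 600365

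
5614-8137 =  -2523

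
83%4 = 3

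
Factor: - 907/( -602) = 2^(-1)*7^( - 1 )* 43^( - 1)*907^1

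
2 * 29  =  58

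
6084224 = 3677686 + 2406538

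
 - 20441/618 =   -  34+571/618 = -33.08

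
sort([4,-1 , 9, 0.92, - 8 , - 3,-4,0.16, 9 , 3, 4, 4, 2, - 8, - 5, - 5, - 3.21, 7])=[ - 8 , - 8, - 5, - 5,-4, - 3.21, - 3, - 1, 0.16, 0.92,2, 3, 4,  4, 4, 7, 9,  9 ]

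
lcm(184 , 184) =184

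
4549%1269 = 742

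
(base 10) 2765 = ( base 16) acd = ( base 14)1017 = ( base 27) 3lb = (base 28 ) 3EL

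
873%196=89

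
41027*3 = 123081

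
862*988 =851656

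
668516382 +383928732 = 1052445114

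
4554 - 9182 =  - 4628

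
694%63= 1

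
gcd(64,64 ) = 64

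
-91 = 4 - 95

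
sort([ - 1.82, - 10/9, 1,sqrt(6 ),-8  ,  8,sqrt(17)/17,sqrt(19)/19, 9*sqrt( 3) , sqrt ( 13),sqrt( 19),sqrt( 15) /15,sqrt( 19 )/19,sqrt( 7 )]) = [ - 8,  -  1.82, - 10/9 , sqrt(19 )/19, sqrt( 19 )/19,sqrt( 17)/17,sqrt(15 )/15,1,sqrt( 6 ), sqrt(7 ), sqrt( 13) , sqrt( 19), 8, 9*sqrt( 3 )]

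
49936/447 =49936/447 = 111.71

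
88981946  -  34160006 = 54821940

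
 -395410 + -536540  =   - 931950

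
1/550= 1/550 = 0.00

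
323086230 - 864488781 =- 541402551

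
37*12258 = 453546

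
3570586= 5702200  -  2131614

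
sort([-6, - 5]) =[-6, - 5] 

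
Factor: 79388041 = 193^1*411337^1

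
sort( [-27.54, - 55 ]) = [ - 55,-27.54]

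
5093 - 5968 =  - 875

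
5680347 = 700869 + 4979478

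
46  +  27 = 73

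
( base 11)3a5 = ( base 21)11G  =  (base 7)1252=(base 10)478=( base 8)736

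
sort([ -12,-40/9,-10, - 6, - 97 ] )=[ - 97, -12, - 10, - 6,-40/9]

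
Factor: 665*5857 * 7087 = 27603191735= 5^1*7^1*19^2*373^1*5857^1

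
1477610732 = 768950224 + 708660508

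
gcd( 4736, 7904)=32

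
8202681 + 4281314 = 12483995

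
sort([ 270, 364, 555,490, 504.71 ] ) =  [ 270, 364,490,  504.71,555 ]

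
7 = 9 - 2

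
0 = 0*6577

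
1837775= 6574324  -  4736549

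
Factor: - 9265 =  - 5^1* 17^1*109^1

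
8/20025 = 8/20025 = 0.00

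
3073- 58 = 3015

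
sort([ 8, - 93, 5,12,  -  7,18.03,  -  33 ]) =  [ - 93 , - 33,- 7,5 , 8 , 12,18.03 ] 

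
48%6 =0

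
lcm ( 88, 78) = 3432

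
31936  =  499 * 64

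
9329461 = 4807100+4522361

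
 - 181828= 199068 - 380896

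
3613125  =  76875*47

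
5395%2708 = 2687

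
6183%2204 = 1775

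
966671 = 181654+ 785017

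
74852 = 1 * 74852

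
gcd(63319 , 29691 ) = 1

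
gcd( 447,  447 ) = 447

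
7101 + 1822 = 8923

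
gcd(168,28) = 28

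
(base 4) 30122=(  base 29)rb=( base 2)1100011010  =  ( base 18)282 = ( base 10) 794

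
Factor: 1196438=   2^1*598219^1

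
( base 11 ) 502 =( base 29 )kr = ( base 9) 744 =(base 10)607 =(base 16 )25F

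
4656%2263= 130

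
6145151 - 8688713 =  -  2543562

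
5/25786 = 5/25786 = 0.00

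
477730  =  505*946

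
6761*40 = 270440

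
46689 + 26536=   73225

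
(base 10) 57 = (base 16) 39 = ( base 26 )25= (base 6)133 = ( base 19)30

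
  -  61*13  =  -793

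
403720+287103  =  690823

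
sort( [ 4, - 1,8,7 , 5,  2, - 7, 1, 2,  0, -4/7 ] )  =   [ - 7, - 1, - 4/7, 0, 1,2 , 2, 4, 5,7,8 ]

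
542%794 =542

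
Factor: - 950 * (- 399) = 379050 = 2^1*3^1 *5^2*7^1 * 19^2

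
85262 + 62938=148200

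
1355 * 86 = 116530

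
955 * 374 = 357170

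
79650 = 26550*3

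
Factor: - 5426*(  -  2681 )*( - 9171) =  - 2^1*3^2*7^1*383^1*1019^1*2713^1 = - 133411509126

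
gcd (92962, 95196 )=2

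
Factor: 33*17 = 3^1*11^1 * 17^1 = 561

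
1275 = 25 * 51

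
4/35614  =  2/17807 = 0.00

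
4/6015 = 4/6015 = 0.00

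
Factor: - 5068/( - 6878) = 2^1 *7^1 * 19^( - 1) = 14/19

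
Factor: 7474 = 2^1*37^1*101^1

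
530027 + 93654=623681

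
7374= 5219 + 2155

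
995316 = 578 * 1722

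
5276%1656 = 308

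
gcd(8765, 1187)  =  1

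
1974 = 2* 987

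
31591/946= 33+373/946 = 33.39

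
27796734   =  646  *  43029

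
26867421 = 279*96299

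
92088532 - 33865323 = 58223209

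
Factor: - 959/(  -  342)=2^(-1 ) * 3^( - 2 ) * 7^1 *19^( - 1 )  *  137^1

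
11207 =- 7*( - 1601 )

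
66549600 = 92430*720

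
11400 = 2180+9220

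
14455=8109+6346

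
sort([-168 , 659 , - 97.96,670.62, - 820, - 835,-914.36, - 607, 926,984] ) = [-914.36, - 835 , - 820,-607,-168, - 97.96,659,670.62, 926,984]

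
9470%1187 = 1161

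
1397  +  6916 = 8313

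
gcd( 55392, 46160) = 9232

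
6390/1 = 6390  =  6390.00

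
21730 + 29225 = 50955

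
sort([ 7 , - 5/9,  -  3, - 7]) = [-7,  -  3, - 5/9, 7 ]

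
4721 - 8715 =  - 3994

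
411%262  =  149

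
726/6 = 121 = 121.00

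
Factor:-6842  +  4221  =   - 2621^1  =  -2621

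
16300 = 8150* 2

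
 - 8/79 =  - 1  +  71/79= - 0.10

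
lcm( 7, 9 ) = 63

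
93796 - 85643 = 8153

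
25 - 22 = 3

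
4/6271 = 4/6271 = 0.00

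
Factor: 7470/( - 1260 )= -2^( - 1)*7^ ( - 1)*83^1 = - 83/14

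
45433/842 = 53+ 807/842 = 53.96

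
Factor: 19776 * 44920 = 888337920 = 2^9*3^1 * 5^1*103^1* 1123^1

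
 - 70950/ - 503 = 141 + 27/503 = 141.05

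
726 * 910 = 660660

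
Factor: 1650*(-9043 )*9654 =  - 2^2 * 3^2 * 5^2 * 11^1*1609^1*9043^1 =-144046851300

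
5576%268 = 216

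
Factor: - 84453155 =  - 5^1*16890631^1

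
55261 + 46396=101657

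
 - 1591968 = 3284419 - 4876387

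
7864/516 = 1966/129 = 15.24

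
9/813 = 3/271 = 0.01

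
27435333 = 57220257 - 29784924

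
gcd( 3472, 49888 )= 16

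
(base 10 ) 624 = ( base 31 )k4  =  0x270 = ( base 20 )1B4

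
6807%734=201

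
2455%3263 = 2455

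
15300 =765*20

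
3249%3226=23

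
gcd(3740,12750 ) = 170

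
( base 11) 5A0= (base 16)2cb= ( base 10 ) 715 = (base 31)n2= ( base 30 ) NP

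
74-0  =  74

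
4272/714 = 712/119  =  5.98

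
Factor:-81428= -2^2*20357^1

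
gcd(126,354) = 6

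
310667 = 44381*7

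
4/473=4/473 =0.01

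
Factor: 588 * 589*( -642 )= - 2^3*3^2*7^2*19^1  *  31^1*107^1 = - 222345144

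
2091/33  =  697/11 = 63.36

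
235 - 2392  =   - 2157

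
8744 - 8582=162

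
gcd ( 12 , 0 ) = 12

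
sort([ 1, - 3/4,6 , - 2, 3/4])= [ -2, - 3/4,  3/4, 1,6]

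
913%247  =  172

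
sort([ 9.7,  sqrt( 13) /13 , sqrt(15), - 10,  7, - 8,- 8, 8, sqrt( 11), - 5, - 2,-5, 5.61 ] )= [ - 10, - 8, - 8, - 5, - 5 , - 2,sqrt( 13 )/13,sqrt(11), sqrt (15 ) , 5.61, 7,8, 9.7 ] 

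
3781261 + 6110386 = 9891647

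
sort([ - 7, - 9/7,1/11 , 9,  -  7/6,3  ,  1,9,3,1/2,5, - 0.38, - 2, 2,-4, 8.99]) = [-7, -4, - 2 ,- 9/7, - 7/6  ,  -  0.38, 1/11, 1/2,1,2,3 , 3, 5,  8.99,9, 9 ] 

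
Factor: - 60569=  - 37^1*1637^1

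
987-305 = 682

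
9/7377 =3/2459=0.00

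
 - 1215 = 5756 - 6971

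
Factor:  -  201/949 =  - 3^1 * 13^( - 1)*67^1 * 73^(-1)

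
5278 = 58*91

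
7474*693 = 5179482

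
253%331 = 253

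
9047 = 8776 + 271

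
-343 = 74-417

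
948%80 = 68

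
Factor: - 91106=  - 2^1*45553^1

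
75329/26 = 75329/26 = 2897.27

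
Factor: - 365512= - 2^3  *7^1*61^1*107^1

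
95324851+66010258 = 161335109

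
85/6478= 85/6478 = 0.01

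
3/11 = 3/11=0.27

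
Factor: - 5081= -5081^1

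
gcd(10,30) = 10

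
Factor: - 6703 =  - 6703^1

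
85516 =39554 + 45962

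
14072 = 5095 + 8977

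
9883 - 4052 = 5831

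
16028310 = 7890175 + 8138135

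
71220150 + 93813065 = 165033215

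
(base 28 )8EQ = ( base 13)3078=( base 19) ia2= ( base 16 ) 1a22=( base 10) 6690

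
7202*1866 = 13438932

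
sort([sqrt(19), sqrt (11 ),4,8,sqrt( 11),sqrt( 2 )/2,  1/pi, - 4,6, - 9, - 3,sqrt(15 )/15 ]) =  [-9,-4 , - 3 , sqrt(15 )/15 , 1/pi,sqrt(2 )/2,sqrt (11), sqrt (11) , 4,sqrt(19 ) , 6,8]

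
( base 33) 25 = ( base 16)47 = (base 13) 56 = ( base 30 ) 2b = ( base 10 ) 71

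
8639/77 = 8639/77=112.19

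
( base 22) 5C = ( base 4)1322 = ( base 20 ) 62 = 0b1111010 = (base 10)122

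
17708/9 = 1967+5/9 = 1967.56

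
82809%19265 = 5749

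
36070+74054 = 110124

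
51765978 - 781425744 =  - 729659766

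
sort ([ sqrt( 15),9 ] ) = [ sqrt( 15),9]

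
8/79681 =8/79681 = 0.00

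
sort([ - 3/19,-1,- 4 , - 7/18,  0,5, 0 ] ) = [-4, - 1, - 7/18, - 3/19 , 0 , 0,5 ]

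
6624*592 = 3921408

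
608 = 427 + 181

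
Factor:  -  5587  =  -37^1*151^1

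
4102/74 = 2051/37 = 55.43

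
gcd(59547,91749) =3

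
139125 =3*46375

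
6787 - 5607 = 1180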